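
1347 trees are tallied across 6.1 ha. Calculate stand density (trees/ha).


Formula: Stand Density = N_trees / Area_ha
Density = 1347 trees / 6.1 ha
Density = 221 trees/ha

221


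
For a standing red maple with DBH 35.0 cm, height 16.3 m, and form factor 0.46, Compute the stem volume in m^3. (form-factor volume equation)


Formula: V = pi * (DBH/200)^2 * H * ff
Radius = DBH/200 = 35.0/200 = 0.175 m
Radius^2 = 0.175^2 = 0.030625 m^2
V = pi * 0.030625 * 16.3 * 0.46
V = 0.721 m^3

0.721


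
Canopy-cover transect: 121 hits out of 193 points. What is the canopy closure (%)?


Formula: Canopy closure = covered points / total points * 100
Closure = 121 / 193 * 100
Closure = 0.6269 * 100 = 62.7%

62.7


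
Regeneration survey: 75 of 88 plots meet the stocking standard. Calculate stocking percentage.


Formula: Stocking % = stocked plots / total plots * 100
Stocking = 75 / 88 * 100
Stocking = 0.8523 * 100 = 85.2%

85.2


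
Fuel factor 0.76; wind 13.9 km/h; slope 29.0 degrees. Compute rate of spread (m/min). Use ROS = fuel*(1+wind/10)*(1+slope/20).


Formula: ROS = fuel * (1 + wind/10) * (1 + slope/20)
Wind factor = 1 + 13.9/10 = 2.39
Slope factor = 1 + 29.0/20 = 2.45
ROS = 0.76 * 2.39 * 2.45 = 4.45 m/min

4.45


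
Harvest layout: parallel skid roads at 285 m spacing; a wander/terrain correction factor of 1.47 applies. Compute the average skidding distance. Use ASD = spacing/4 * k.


Formula: ASD = (spacing / 4) * correction
Uncorrected distance = spacing / 4 = 285 / 4 = 71.25 m
ASD = 71.25 * 1.47 = 105 m

105


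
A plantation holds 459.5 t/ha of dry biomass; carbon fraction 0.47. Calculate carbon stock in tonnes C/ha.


Formula: Carbon Stock = Biomass * Carbon Fraction
C = 459.5 t/ha * 0.47
C = 216.0 t C/ha

216.0


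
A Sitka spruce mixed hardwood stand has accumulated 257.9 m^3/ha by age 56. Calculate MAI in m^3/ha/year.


Formula: MAI = Total Volume / Stand Age
MAI = 257.9 m^3/ha / 56 years
MAI = 4.61 m^3/ha/year

4.61


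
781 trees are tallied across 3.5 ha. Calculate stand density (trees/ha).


Formula: Stand Density = N_trees / Area_ha
Density = 781 trees / 3.5 ha
Density = 223 trees/ha

223


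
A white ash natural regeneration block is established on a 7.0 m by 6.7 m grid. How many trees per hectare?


Formula: TPH = 10000 m^2/ha / (spacing_x * spacing_y)
Area per tree = 7.0 m * 6.7 m = 46.9 m^2
TPH = 10000 / 46.9 = 213 trees/ha

213


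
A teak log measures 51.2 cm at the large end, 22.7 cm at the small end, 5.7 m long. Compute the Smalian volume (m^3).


Smalian: V = (A1 + A2)/2 * L,  A = pi*(D/200)^2
A1 = pi*(51.2/200)^2 = 0.205887 m^2
A2 = pi*(22.7/200)^2 = 0.040471 m^2
V = (0.205887+0.040471)/2*5.7 = 0.7021 m^3

0.7021


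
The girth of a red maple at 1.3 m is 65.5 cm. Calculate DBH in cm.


Formula: DBH = C / pi
DBH = 65.5 / pi
pi = 3.14159...
DBH = 20.8 cm

20.8


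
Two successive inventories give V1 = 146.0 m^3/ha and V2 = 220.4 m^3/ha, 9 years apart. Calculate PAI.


Formula: PAI = (V_T2 - V_T1) / (T2 - T1)
Volume increment = 220.4 - 146.0 = 74.4 m^3/ha
PAI = 74.4 / 9 = 8.27 m^3/ha/year

8.27


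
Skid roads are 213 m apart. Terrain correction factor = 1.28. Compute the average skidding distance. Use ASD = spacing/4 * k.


Formula: ASD = (spacing / 4) * correction
Uncorrected distance = spacing / 4 = 213 / 4 = 53.25 m
ASD = 53.25 * 1.28 = 68 m

68


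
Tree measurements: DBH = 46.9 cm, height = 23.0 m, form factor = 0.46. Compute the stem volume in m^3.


Formula: V = pi * (DBH/200)^2 * H * ff
Radius = DBH/200 = 46.9/200 = 0.2345 m
Radius^2 = 0.2345^2 = 0.05499025 m^2
V = pi * 0.05499025 * 23.0 * 0.46
V = 1.828 m^3

1.828


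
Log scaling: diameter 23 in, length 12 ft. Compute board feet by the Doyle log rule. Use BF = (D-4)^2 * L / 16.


Doyle: BF = (D - 4)^2 * L / 16
Adjusted diameter = 23 - 4 = 19 in
(D-4)^2 = 19^2 = 361
BF = 361 * 12 / 16 = 271 BF

271


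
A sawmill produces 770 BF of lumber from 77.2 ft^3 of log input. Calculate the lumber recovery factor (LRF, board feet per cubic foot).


Formula: LRF = Lumber Output (BF) / Log Input (ft^3)
LRF = 770 BF / 77.2 ft^3
LRF = 9.97 BF/ft^3

9.97


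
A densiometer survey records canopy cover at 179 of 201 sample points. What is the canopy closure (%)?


Formula: Canopy closure = covered points / total points * 100
Closure = 179 / 201 * 100
Closure = 0.8905 * 100 = 89.1%

89.1


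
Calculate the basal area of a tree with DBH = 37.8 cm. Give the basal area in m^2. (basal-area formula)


Formula: BA = pi * (DBH/2)^2 / 10000  (cm^2 to m^2)
Radius = DBH/2 = 37.8/2 = 18.9 cm
BA = pi * 18.9^2 / 10000
   = 1122.2083 cm^2 / 10000
   = 0.1122 m^2

0.1122


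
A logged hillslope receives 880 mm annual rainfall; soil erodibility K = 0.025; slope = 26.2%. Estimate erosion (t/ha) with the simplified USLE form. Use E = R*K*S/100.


Formula: E = R * K * S / 100  (simplified USLE)
R * K = 880 * 0.025 = 22.0
E = 22.0 * 26.2 / 100 = 5.76 t/ha

5.76


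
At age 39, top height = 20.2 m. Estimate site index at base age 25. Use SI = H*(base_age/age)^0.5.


Formula: SI = H_dom * (base_age / age)^0.5
Age ratio = 25 / 39 = 0.64103
sqrt(age_ratio) = 0.80064
SI = 20.2 * 0.80064 = 16.2 m

16.2


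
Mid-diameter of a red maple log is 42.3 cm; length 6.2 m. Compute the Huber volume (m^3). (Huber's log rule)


Huber: V = Am * L,  Am = pi*(Dm/200)^2
Am = pi*(42.3/200)^2 = 0.140531 m^2
V = 0.140531*6.2 = 0.8713 m^3

0.8713


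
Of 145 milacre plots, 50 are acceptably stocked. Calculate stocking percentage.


Formula: Stocking % = stocked plots / total plots * 100
Stocking = 50 / 145 * 100
Stocking = 0.3448 * 100 = 34.5%

34.5


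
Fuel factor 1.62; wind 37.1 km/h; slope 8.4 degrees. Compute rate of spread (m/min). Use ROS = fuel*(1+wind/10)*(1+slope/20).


Formula: ROS = fuel * (1 + wind/10) * (1 + slope/20)
Wind factor = 1 + 37.1/10 = 4.71
Slope factor = 1 + 8.4/20 = 1.42
ROS = 1.62 * 4.71 * 1.42 = 10.83 m/min

10.83


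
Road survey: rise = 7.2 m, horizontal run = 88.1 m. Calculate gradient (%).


Formula: Gradient = rise / run * 100
Gradient = 7.2 / 88.1 * 100 = 8.2%

8.2


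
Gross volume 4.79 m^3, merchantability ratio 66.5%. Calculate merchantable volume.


Formula: MV = V_total * (merchantable_pct / 100)
Merchantable fraction = 66.5% / 100 = 0.665
MV = 4.79 m^3 * 0.665 = 3.185 m^3

3.185


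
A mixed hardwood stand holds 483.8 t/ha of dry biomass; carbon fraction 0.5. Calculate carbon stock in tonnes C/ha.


Formula: Carbon Stock = Biomass * Carbon Fraction
C = 483.8 t/ha * 0.5
C = 241.9 t C/ha

241.9


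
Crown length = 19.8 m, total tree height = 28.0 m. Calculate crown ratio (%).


Formula: Crown Ratio = (Crown Length / Total Height) * 100
CR = (19.8 m / 28.0 m) * 100
CR = 0.7071 * 100 = 70.7%

70.7


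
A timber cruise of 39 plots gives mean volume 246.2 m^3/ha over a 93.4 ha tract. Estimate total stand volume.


Formula: Total Volume = Mean Volume per ha * Total Area
Total Volume = 246.2 m^3/ha * 93.4 ha
Total Volume = 22995 m^3

22995


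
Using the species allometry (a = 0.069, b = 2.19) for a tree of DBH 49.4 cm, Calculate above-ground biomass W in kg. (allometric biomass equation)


Formula: W = a * DBH^b  (allometric power law)
DBH^b = 49.4^2.19 = 5119.9064
W = 0.069 * 5119.9064 = 353.3 kg

353.3


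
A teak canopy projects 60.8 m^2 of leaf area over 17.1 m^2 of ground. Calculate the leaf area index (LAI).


Formula: LAI = total leaf area / ground area  (dimensionless)
LAI = 60.8 m^2 / 17.1 m^2
LAI = 3.56

3.56


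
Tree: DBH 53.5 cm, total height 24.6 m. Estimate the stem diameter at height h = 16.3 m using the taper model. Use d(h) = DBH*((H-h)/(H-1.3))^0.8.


Taper: d(h) = DBH * ((H - h) / (H - 1.3))^0.8
Numerator = H - h = 24.6 - 16.3 = 8.3 m
Denominator = H - 1.3 = 24.6 - 1.3 = 23.3 m
Ratio = 8.3 / 23.3 = 0.35622
d = 53.5 * 0.35622^0.8 = 23.4 cm

23.4


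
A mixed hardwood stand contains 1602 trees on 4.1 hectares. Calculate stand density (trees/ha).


Formula: Stand Density = N_trees / Area_ha
Density = 1602 trees / 4.1 ha
Density = 391 trees/ha

391


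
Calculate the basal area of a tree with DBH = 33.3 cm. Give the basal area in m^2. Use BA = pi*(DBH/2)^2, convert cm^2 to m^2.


Formula: BA = pi * (DBH/2)^2 / 10000  (cm^2 to m^2)
Radius = DBH/2 = 33.3/2 = 16.65 cm
BA = pi * 16.65^2 / 10000
   = 870.9202 cm^2 / 10000
   = 0.0871 m^2

0.0871


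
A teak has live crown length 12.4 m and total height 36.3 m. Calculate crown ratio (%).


Formula: Crown Ratio = (Crown Length / Total Height) * 100
CR = (12.4 m / 36.3 m) * 100
CR = 0.3416 * 100 = 34.2%

34.2


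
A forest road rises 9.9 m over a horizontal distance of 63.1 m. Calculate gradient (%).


Formula: Gradient = rise / run * 100
Gradient = 9.9 / 63.1 * 100 = 15.7%

15.7


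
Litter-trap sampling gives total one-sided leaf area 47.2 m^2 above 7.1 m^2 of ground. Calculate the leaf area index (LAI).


Formula: LAI = total leaf area / ground area  (dimensionless)
LAI = 47.2 m^2 / 7.1 m^2
LAI = 6.65

6.65


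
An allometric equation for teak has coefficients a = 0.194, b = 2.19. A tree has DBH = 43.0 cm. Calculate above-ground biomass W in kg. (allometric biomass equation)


Formula: W = a * DBH^b  (allometric power law)
DBH^b = 43.0^2.19 = 3778.2955
W = 0.194 * 3778.2955 = 733.0 kg

733.0


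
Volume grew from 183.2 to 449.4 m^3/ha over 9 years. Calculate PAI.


Formula: PAI = (V_T2 - V_T1) / (T2 - T1)
Volume increment = 449.4 - 183.2 = 266.2 m^3/ha
PAI = 266.2 / 9 = 29.58 m^3/ha/year

29.58


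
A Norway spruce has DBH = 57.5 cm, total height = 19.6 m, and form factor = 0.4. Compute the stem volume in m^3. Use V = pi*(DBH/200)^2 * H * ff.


Formula: V = pi * (DBH/200)^2 * H * ff
Radius = DBH/200 = 57.5/200 = 0.2875 m
Radius^2 = 0.2875^2 = 0.08265625 m^2
V = pi * 0.08265625 * 19.6 * 0.4
V = 2.036 m^3

2.036


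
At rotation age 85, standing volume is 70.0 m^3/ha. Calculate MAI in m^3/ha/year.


Formula: MAI = Total Volume / Stand Age
MAI = 70.0 m^3/ha / 85 years
MAI = 0.82 m^3/ha/year

0.82


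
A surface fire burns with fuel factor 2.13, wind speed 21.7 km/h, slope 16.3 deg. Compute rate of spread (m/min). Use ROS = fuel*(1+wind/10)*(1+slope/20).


Formula: ROS = fuel * (1 + wind/10) * (1 + slope/20)
Wind factor = 1 + 21.7/10 = 3.17
Slope factor = 1 + 16.3/20 = 1.815
ROS = 2.13 * 3.17 * 1.815 = 12.26 m/min

12.26


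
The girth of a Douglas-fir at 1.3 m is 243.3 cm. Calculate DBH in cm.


Formula: DBH = C / pi
DBH = 243.3 / pi
pi = 3.14159...
DBH = 77.4 cm

77.4


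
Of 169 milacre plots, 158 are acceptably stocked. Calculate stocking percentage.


Formula: Stocking % = stocked plots / total plots * 100
Stocking = 158 / 169 * 100
Stocking = 0.9349 * 100 = 93.5%

93.5


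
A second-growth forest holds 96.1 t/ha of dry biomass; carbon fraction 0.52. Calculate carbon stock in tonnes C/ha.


Formula: Carbon Stock = Biomass * Carbon Fraction
C = 96.1 t/ha * 0.52
C = 50.0 t C/ha

50.0


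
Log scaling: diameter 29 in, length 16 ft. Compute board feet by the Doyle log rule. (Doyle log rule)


Doyle: BF = (D - 4)^2 * L / 16
Adjusted diameter = 29 - 4 = 25 in
(D-4)^2 = 25^2 = 625
BF = 625 * 16 / 16 = 625 BF

625


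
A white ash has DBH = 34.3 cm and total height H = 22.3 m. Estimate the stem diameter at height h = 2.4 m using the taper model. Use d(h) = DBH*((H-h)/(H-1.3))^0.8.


Taper: d(h) = DBH * ((H - h) / (H - 1.3))^0.8
Numerator = H - h = 22.3 - 2.4 = 19.9 m
Denominator = H - 1.3 = 22.3 - 1.3 = 21.0 m
Ratio = 19.9 / 21.0 = 0.94762
d = 34.3 * 0.94762^0.8 = 32.9 cm

32.9


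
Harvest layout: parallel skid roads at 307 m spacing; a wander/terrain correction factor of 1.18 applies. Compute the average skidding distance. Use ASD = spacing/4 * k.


Formula: ASD = (spacing / 4) * correction
Uncorrected distance = spacing / 4 = 307 / 4 = 76.75 m
ASD = 76.75 * 1.18 = 91 m

91


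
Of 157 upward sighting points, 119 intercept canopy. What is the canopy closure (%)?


Formula: Canopy closure = covered points / total points * 100
Closure = 119 / 157 * 100
Closure = 0.758 * 100 = 75.8%

75.8


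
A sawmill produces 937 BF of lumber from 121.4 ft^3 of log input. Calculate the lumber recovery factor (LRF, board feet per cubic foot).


Formula: LRF = Lumber Output (BF) / Log Input (ft^3)
LRF = 937 BF / 121.4 ft^3
LRF = 7.72 BF/ft^3

7.72


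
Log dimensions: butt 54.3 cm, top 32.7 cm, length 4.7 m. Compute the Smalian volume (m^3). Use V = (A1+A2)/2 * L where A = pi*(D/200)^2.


Smalian: V = (A1 + A2)/2 * L,  A = pi*(D/200)^2
A1 = pi*(54.3/200)^2 = 0.231574 m^2
A2 = pi*(32.7/200)^2 = 0.083982 m^2
V = (0.231574+0.083982)/2*4.7 = 0.7416 m^3

0.7416


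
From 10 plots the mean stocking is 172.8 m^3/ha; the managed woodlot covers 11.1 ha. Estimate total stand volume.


Formula: Total Volume = Mean Volume per ha * Total Area
Total Volume = 172.8 m^3/ha * 11.1 ha
Total Volume = 1918 m^3

1918


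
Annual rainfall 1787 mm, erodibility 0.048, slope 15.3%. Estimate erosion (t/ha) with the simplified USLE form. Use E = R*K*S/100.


Formula: E = R * K * S / 100  (simplified USLE)
R * K = 1787 * 0.048 = 85.776
E = 85.776 * 15.3 / 100 = 13.12 t/ha

13.12


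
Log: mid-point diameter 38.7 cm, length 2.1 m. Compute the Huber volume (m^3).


Huber: V = Am * L,  Am = pi*(Dm/200)^2
Am = pi*(38.7/200)^2 = 0.117628 m^2
V = 0.117628*2.1 = 0.247 m^3

0.247


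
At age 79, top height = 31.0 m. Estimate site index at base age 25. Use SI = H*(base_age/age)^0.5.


Formula: SI = H_dom * (base_age / age)^0.5
Age ratio = 25 / 79 = 0.31646
sqrt(age_ratio) = 0.56254
SI = 31.0 * 0.56254 = 17.4 m

17.4


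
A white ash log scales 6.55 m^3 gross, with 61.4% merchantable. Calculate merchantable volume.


Formula: MV = V_total * (merchantable_pct / 100)
Merchantable fraction = 61.4% / 100 = 0.614
MV = 6.55 m^3 * 0.614 = 4.022 m^3

4.022


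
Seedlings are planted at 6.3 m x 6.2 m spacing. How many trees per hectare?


Formula: TPH = 10000 m^2/ha / (spacing_x * spacing_y)
Area per tree = 6.3 m * 6.2 m = 39.06 m^2
TPH = 10000 / 39.06 = 256 trees/ha

256


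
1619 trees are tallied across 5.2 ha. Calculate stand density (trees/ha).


Formula: Stand Density = N_trees / Area_ha
Density = 1619 trees / 5.2 ha
Density = 311 trees/ha

311


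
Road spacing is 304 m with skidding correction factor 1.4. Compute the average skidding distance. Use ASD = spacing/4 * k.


Formula: ASD = (spacing / 4) * correction
Uncorrected distance = spacing / 4 = 304 / 4 = 76 m
ASD = 76 * 1.4 = 106 m

106


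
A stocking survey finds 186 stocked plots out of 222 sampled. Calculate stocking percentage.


Formula: Stocking % = stocked plots / total plots * 100
Stocking = 186 / 222 * 100
Stocking = 0.8378 * 100 = 83.8%

83.8


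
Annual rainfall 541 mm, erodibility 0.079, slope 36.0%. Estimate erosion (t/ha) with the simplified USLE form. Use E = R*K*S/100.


Formula: E = R * K * S / 100  (simplified USLE)
R * K = 541 * 0.079 = 42.739
E = 42.739 * 36.0 / 100 = 15.39 t/ha

15.39


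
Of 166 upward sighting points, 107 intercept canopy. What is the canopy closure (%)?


Formula: Canopy closure = covered points / total points * 100
Closure = 107 / 166 * 100
Closure = 0.6446 * 100 = 64.5%

64.5


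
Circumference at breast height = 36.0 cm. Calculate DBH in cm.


Formula: DBH = C / pi
DBH = 36.0 / pi
pi = 3.14159...
DBH = 11.5 cm

11.5


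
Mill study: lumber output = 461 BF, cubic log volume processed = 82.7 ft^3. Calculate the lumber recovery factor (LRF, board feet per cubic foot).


Formula: LRF = Lumber Output (BF) / Log Input (ft^3)
LRF = 461 BF / 82.7 ft^3
LRF = 5.57 BF/ft^3

5.57


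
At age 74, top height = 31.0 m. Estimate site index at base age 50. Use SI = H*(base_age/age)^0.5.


Formula: SI = H_dom * (base_age / age)^0.5
Age ratio = 50 / 74 = 0.67568
sqrt(age_ratio) = 0.82199
SI = 31.0 * 0.82199 = 25.5 m

25.5


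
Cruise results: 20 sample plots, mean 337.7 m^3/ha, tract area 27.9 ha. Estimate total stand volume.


Formula: Total Volume = Mean Volume per ha * Total Area
Total Volume = 337.7 m^3/ha * 27.9 ha
Total Volume = 9422 m^3

9422


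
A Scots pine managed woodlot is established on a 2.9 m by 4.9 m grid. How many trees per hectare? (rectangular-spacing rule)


Formula: TPH = 10000 m^2/ha / (spacing_x * spacing_y)
Area per tree = 2.9 m * 4.9 m = 14.21 m^2
TPH = 10000 / 14.21 = 704 trees/ha

704


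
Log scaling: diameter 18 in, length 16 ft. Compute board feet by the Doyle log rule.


Doyle: BF = (D - 4)^2 * L / 16
Adjusted diameter = 18 - 4 = 14 in
(D-4)^2 = 14^2 = 196
BF = 196 * 16 / 16 = 196 BF

196


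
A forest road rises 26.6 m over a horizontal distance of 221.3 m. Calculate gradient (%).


Formula: Gradient = rise / run * 100
Gradient = 26.6 / 221.3 * 100 = 12.0%

12.0


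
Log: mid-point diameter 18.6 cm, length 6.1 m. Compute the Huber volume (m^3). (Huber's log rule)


Huber: V = Am * L,  Am = pi*(Dm/200)^2
Am = pi*(18.6/200)^2 = 0.027172 m^2
V = 0.027172*6.1 = 0.1657 m^3

0.1657


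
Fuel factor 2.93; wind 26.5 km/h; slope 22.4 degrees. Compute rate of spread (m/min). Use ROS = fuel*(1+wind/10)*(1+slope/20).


Formula: ROS = fuel * (1 + wind/10) * (1 + slope/20)
Wind factor = 1 + 26.5/10 = 3.65
Slope factor = 1 + 22.4/20 = 2.12
ROS = 2.93 * 3.65 * 2.12 = 22.67 m/min

22.67


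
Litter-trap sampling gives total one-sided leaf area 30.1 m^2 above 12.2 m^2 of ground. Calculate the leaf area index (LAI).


Formula: LAI = total leaf area / ground area  (dimensionless)
LAI = 30.1 m^2 / 12.2 m^2
LAI = 2.47

2.47


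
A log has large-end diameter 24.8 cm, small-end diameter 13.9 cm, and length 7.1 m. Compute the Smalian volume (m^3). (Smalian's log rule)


Smalian: V = (A1 + A2)/2 * L,  A = pi*(D/200)^2
A1 = pi*(24.8/200)^2 = 0.048305 m^2
A2 = pi*(13.9/200)^2 = 0.015175 m^2
V = (0.048305+0.015175)/2*7.1 = 0.2254 m^3

0.2254


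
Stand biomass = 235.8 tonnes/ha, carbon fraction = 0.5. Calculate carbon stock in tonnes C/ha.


Formula: Carbon Stock = Biomass * Carbon Fraction
C = 235.8 t/ha * 0.5
C = 117.9 t C/ha

117.9


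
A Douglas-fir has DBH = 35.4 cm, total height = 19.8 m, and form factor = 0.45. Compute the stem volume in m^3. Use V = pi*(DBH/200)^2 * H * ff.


Formula: V = pi * (DBH/200)^2 * H * ff
Radius = DBH/200 = 35.4/200 = 0.177 m
Radius^2 = 0.177^2 = 0.031329 m^2
V = pi * 0.031329 * 19.8 * 0.45
V = 0.877 m^3

0.877


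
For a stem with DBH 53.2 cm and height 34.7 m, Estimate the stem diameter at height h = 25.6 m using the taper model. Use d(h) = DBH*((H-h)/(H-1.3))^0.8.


Taper: d(h) = DBH * ((H - h) / (H - 1.3))^0.8
Numerator = H - h = 34.7 - 25.6 = 9.1 m
Denominator = H - 1.3 = 34.7 - 1.3 = 33.4 m
Ratio = 9.1 / 33.4 = 0.27246
d = 53.2 * 0.27246^0.8 = 18.8 cm

18.8


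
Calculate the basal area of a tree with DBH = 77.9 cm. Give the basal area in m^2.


Formula: BA = pi * (DBH/2)^2 / 10000  (cm^2 to m^2)
Radius = DBH/2 = 77.9/2 = 38.95 cm
BA = pi * 38.95^2 / 10000
   = 4766.1181 cm^2 / 10000
   = 0.4766 m^2

0.4766


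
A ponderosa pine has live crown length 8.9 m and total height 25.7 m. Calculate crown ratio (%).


Formula: Crown Ratio = (Crown Length / Total Height) * 100
CR = (8.9 m / 25.7 m) * 100
CR = 0.3463 * 100 = 34.6%

34.6


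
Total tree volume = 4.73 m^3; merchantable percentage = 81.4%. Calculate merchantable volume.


Formula: MV = V_total * (merchantable_pct / 100)
Merchantable fraction = 81.4% / 100 = 0.814
MV = 4.73 m^3 * 0.814 = 3.85 m^3

3.85


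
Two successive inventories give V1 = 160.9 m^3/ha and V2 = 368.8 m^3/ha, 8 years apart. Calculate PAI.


Formula: PAI = (V_T2 - V_T1) / (T2 - T1)
Volume increment = 368.8 - 160.9 = 207.9 m^3/ha
PAI = 207.9 / 8 = 25.99 m^3/ha/year

25.99


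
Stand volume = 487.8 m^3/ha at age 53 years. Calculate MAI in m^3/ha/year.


Formula: MAI = Total Volume / Stand Age
MAI = 487.8 m^3/ha / 53 years
MAI = 9.2 m^3/ha/year

9.2


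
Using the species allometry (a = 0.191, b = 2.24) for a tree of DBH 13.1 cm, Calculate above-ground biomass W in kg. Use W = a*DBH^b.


Formula: W = a * DBH^b  (allometric power law)
DBH^b = 13.1^2.24 = 318.1909
W = 0.191 * 318.1909 = 60.8 kg

60.8


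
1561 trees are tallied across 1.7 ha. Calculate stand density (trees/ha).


Formula: Stand Density = N_trees / Area_ha
Density = 1561 trees / 1.7 ha
Density = 918 trees/ha

918


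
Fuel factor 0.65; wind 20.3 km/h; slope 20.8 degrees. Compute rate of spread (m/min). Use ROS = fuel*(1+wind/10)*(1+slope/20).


Formula: ROS = fuel * (1 + wind/10) * (1 + slope/20)
Wind factor = 1 + 20.3/10 = 3.03
Slope factor = 1 + 20.8/20 = 2.04
ROS = 0.65 * 3.03 * 2.04 = 4.02 m/min

4.02


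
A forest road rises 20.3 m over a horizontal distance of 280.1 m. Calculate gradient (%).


Formula: Gradient = rise / run * 100
Gradient = 20.3 / 280.1 * 100 = 7.2%

7.2


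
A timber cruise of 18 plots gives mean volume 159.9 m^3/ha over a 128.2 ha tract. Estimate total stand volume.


Formula: Total Volume = Mean Volume per ha * Total Area
Total Volume = 159.9 m^3/ha * 128.2 ha
Total Volume = 20499 m^3

20499


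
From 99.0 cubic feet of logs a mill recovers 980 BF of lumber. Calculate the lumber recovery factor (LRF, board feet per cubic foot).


Formula: LRF = Lumber Output (BF) / Log Input (ft^3)
LRF = 980 BF / 99.0 ft^3
LRF = 9.9 BF/ft^3

9.9


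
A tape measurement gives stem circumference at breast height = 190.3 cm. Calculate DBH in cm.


Formula: DBH = C / pi
DBH = 190.3 / pi
pi = 3.14159...
DBH = 60.6 cm

60.6


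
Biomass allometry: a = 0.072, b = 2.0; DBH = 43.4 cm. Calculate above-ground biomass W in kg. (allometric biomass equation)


Formula: W = a * DBH^b  (allometric power law)
DBH^b = 43.4^2.0 = 1883.56
W = 0.072 * 1883.56 = 135.6 kg

135.6


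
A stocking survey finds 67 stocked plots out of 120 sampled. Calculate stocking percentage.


Formula: Stocking % = stocked plots / total plots * 100
Stocking = 67 / 120 * 100
Stocking = 0.5583 * 100 = 55.8%

55.8


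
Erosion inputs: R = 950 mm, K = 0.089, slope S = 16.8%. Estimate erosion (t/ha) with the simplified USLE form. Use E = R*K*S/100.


Formula: E = R * K * S / 100  (simplified USLE)
R * K = 950 * 0.089 = 84.55
E = 84.55 * 16.8 / 100 = 14.2 t/ha

14.2


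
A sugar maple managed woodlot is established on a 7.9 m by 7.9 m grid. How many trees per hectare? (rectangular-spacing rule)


Formula: TPH = 10000 m^2/ha / (spacing_x * spacing_y)
Area per tree = 7.9 m * 7.9 m = 62.41 m^2
TPH = 10000 / 62.41 = 160 trees/ha

160


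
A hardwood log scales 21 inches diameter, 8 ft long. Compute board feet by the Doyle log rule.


Doyle: BF = (D - 4)^2 * L / 16
Adjusted diameter = 21 - 4 = 17 in
(D-4)^2 = 17^2 = 289
BF = 289 * 8 / 16 = 145 BF

145


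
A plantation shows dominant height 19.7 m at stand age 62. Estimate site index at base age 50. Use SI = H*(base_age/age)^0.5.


Formula: SI = H_dom * (base_age / age)^0.5
Age ratio = 50 / 62 = 0.80645
sqrt(age_ratio) = 0.89803
SI = 19.7 * 0.89803 = 17.7 m

17.7


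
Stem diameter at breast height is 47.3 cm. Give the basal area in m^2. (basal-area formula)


Formula: BA = pi * (DBH/2)^2 / 10000  (cm^2 to m^2)
Radius = DBH/2 = 47.3/2 = 23.65 cm
BA = pi * 23.65^2 / 10000
   = 1757.1635 cm^2 / 10000
   = 0.1757 m^2

0.1757


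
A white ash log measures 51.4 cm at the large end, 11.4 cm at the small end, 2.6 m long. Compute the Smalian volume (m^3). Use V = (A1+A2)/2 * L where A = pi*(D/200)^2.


Smalian: V = (A1 + A2)/2 * L,  A = pi*(D/200)^2
A1 = pi*(51.4/200)^2 = 0.207499 m^2
A2 = pi*(11.4/200)^2 = 0.010207 m^2
V = (0.207499+0.010207)/2*2.6 = 0.283 m^3

0.283


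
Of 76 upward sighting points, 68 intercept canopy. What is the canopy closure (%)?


Formula: Canopy closure = covered points / total points * 100
Closure = 68 / 76 * 100
Closure = 0.8947 * 100 = 89.5%

89.5


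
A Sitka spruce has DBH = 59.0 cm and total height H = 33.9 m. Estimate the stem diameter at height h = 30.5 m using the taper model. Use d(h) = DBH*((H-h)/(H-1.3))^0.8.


Taper: d(h) = DBH * ((H - h) / (H - 1.3))^0.8
Numerator = H - h = 33.9 - 30.5 = 3.4 m
Denominator = H - 1.3 = 33.9 - 1.3 = 32.6 m
Ratio = 3.4 / 32.6 = 0.10429
d = 59.0 * 0.10429^0.8 = 9.7 cm

9.7


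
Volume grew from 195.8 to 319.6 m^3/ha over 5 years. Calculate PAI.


Formula: PAI = (V_T2 - V_T1) / (T2 - T1)
Volume increment = 319.6 - 195.8 = 123.8 m^3/ha
PAI = 123.8 / 5 = 24.76 m^3/ha/year

24.76


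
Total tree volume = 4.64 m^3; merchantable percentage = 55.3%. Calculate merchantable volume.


Formula: MV = V_total * (merchantable_pct / 100)
Merchantable fraction = 55.3% / 100 = 0.553
MV = 4.64 m^3 * 0.553 = 2.566 m^3

2.566


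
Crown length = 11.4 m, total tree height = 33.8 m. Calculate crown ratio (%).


Formula: Crown Ratio = (Crown Length / Total Height) * 100
CR = (11.4 m / 33.8 m) * 100
CR = 0.3373 * 100 = 33.7%

33.7


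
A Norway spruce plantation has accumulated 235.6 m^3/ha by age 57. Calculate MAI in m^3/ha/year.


Formula: MAI = Total Volume / Stand Age
MAI = 235.6 m^3/ha / 57 years
MAI = 4.13 m^3/ha/year

4.13


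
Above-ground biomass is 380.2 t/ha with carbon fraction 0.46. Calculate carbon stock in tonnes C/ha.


Formula: Carbon Stock = Biomass * Carbon Fraction
C = 380.2 t/ha * 0.46
C = 174.9 t C/ha

174.9


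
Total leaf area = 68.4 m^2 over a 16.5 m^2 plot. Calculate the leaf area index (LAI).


Formula: LAI = total leaf area / ground area  (dimensionless)
LAI = 68.4 m^2 / 16.5 m^2
LAI = 4.15

4.15


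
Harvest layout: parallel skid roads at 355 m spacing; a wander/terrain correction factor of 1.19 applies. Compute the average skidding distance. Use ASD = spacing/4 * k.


Formula: ASD = (spacing / 4) * correction
Uncorrected distance = spacing / 4 = 355 / 4 = 88.75 m
ASD = 88.75 * 1.19 = 106 m

106


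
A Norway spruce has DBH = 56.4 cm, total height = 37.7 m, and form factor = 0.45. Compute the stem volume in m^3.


Formula: V = pi * (DBH/200)^2 * H * ff
Radius = DBH/200 = 56.4/200 = 0.282 m
Radius^2 = 0.282^2 = 0.079524 m^2
V = pi * 0.079524 * 37.7 * 0.45
V = 4.238 m^3

4.238


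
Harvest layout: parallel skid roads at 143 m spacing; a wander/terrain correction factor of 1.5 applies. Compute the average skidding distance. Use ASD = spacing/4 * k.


Formula: ASD = (spacing / 4) * correction
Uncorrected distance = spacing / 4 = 143 / 4 = 35.75 m
ASD = 35.75 * 1.5 = 54 m

54


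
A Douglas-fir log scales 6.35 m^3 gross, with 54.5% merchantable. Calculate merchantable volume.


Formula: MV = V_total * (merchantable_pct / 100)
Merchantable fraction = 54.5% / 100 = 0.545
MV = 6.35 m^3 * 0.545 = 3.461 m^3

3.461


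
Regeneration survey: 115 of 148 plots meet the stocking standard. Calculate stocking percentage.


Formula: Stocking % = stocked plots / total plots * 100
Stocking = 115 / 148 * 100
Stocking = 0.777 * 100 = 77.7%

77.7


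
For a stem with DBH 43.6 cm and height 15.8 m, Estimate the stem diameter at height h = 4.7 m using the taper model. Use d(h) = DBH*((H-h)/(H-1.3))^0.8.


Taper: d(h) = DBH * ((H - h) / (H - 1.3))^0.8
Numerator = H - h = 15.8 - 4.7 = 11.1 m
Denominator = H - 1.3 = 15.8 - 1.3 = 14.5 m
Ratio = 11.1 / 14.5 = 0.76552
d = 43.6 * 0.76552^0.8 = 35.2 cm

35.2


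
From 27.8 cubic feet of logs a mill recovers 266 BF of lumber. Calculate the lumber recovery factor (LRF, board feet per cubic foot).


Formula: LRF = Lumber Output (BF) / Log Input (ft^3)
LRF = 266 BF / 27.8 ft^3
LRF = 9.57 BF/ft^3

9.57


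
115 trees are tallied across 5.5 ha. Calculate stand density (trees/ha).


Formula: Stand Density = N_trees / Area_ha
Density = 115 trees / 5.5 ha
Density = 21 trees/ha

21


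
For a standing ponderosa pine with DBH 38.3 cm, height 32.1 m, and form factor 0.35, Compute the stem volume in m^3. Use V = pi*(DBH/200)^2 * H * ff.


Formula: V = pi * (DBH/200)^2 * H * ff
Radius = DBH/200 = 38.3/200 = 0.1915 m
Radius^2 = 0.1915^2 = 0.03667225 m^2
V = pi * 0.03667225 * 32.1 * 0.35
V = 1.294 m^3

1.294


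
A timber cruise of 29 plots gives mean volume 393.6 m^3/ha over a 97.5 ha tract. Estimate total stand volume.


Formula: Total Volume = Mean Volume per ha * Total Area
Total Volume = 393.6 m^3/ha * 97.5 ha
Total Volume = 38376 m^3

38376


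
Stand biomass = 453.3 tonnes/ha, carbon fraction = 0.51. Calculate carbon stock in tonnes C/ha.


Formula: Carbon Stock = Biomass * Carbon Fraction
C = 453.3 t/ha * 0.51
C = 231.2 t C/ha

231.2


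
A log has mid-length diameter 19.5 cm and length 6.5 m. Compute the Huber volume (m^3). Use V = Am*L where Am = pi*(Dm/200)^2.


Huber: V = Am * L,  Am = pi*(Dm/200)^2
Am = pi*(19.5/200)^2 = 0.029865 m^2
V = 0.029865*6.5 = 0.1941 m^3

0.1941


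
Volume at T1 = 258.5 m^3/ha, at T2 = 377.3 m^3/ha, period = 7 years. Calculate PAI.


Formula: PAI = (V_T2 - V_T1) / (T2 - T1)
Volume increment = 377.3 - 258.5 = 118.8 m^3/ha
PAI = 118.8 / 7 = 16.97 m^3/ha/year

16.97


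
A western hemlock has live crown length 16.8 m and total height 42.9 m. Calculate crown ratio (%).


Formula: Crown Ratio = (Crown Length / Total Height) * 100
CR = (16.8 m / 42.9 m) * 100
CR = 0.3916 * 100 = 39.2%

39.2


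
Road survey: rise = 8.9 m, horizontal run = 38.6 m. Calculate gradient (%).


Formula: Gradient = rise / run * 100
Gradient = 8.9 / 38.6 * 100 = 23.1%

23.1


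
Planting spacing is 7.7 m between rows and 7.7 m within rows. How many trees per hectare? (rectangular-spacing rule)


Formula: TPH = 10000 m^2/ha / (spacing_x * spacing_y)
Area per tree = 7.7 m * 7.7 m = 59.29 m^2
TPH = 10000 / 59.29 = 169 trees/ha

169


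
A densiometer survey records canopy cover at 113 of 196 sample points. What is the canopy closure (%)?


Formula: Canopy closure = covered points / total points * 100
Closure = 113 / 196 * 100
Closure = 0.5765 * 100 = 57.7%

57.7


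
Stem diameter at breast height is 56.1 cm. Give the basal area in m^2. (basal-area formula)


Formula: BA = pi * (DBH/2)^2 / 10000  (cm^2 to m^2)
Radius = DBH/2 = 56.1/2 = 28.05 cm
BA = pi * 28.05^2 / 10000
   = 2471.813 cm^2 / 10000
   = 0.2472 m^2

0.2472


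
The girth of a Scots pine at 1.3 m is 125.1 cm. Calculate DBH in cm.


Formula: DBH = C / pi
DBH = 125.1 / pi
pi = 3.14159...
DBH = 39.8 cm

39.8


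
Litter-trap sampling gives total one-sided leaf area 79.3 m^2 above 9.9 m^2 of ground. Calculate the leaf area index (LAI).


Formula: LAI = total leaf area / ground area  (dimensionless)
LAI = 79.3 m^2 / 9.9 m^2
LAI = 8.01

8.01


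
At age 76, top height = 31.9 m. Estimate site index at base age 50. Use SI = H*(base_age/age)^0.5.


Formula: SI = H_dom * (base_age / age)^0.5
Age ratio = 50 / 76 = 0.65789
sqrt(age_ratio) = 0.81111
SI = 31.9 * 0.81111 = 25.9 m

25.9


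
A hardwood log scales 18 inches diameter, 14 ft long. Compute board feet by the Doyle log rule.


Doyle: BF = (D - 4)^2 * L / 16
Adjusted diameter = 18 - 4 = 14 in
(D-4)^2 = 14^2 = 196
BF = 196 * 14 / 16 = 172 BF

172


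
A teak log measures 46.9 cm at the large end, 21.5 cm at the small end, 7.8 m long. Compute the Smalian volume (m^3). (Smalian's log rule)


Smalian: V = (A1 + A2)/2 * L,  A = pi*(D/200)^2
A1 = pi*(46.9/200)^2 = 0.172757 m^2
A2 = pi*(21.5/200)^2 = 0.036305 m^2
V = (0.172757+0.036305)/2*7.8 = 0.8153 m^3

0.8153


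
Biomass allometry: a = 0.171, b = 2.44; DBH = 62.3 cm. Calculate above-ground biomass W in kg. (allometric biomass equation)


Formula: W = a * DBH^b  (allometric power law)
DBH^b = 62.3^2.44 = 23908.4177
W = 0.171 * 23908.4177 = 4088.3 kg

4088.3


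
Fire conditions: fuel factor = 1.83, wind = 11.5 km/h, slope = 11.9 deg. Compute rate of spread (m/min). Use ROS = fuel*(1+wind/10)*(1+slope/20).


Formula: ROS = fuel * (1 + wind/10) * (1 + slope/20)
Wind factor = 1 + 11.5/10 = 2.15
Slope factor = 1 + 11.9/20 = 1.595
ROS = 1.83 * 2.15 * 1.595 = 6.28 m/min

6.28


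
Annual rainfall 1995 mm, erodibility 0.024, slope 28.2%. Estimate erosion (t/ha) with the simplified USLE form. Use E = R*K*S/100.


Formula: E = R * K * S / 100  (simplified USLE)
R * K = 1995 * 0.024 = 47.88
E = 47.88 * 28.2 / 100 = 13.5 t/ha

13.5


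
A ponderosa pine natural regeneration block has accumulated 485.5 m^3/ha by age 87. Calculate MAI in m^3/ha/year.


Formula: MAI = Total Volume / Stand Age
MAI = 485.5 m^3/ha / 87 years
MAI = 5.58 m^3/ha/year

5.58


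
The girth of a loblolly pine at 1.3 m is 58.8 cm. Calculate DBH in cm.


Formula: DBH = C / pi
DBH = 58.8 / pi
pi = 3.14159...
DBH = 18.7 cm

18.7


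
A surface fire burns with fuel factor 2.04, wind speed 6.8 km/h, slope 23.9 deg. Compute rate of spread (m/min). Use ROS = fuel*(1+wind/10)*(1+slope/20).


Formula: ROS = fuel * (1 + wind/10) * (1 + slope/20)
Wind factor = 1 + 6.8/10 = 1.68
Slope factor = 1 + 23.9/20 = 2.195
ROS = 2.04 * 1.68 * 2.195 = 7.52 m/min

7.52


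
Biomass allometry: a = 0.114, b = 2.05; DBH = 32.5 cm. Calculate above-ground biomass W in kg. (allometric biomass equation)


Formula: W = a * DBH^b  (allometric power law)
DBH^b = 32.5^2.05 = 1257.0741
W = 0.114 * 1257.0741 = 143.3 kg

143.3


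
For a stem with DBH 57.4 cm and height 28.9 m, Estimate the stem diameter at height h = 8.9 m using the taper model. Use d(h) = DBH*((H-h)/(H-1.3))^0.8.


Taper: d(h) = DBH * ((H - h) / (H - 1.3))^0.8
Numerator = H - h = 28.9 - 8.9 = 20.0 m
Denominator = H - 1.3 = 28.9 - 1.3 = 27.6 m
Ratio = 20.0 / 27.6 = 0.72464
d = 57.4 * 0.72464^0.8 = 44.4 cm

44.4


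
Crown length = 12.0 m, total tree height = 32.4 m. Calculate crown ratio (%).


Formula: Crown Ratio = (Crown Length / Total Height) * 100
CR = (12.0 m / 32.4 m) * 100
CR = 0.3704 * 100 = 37.0%

37.0


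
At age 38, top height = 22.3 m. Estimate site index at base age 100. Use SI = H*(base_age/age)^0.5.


Formula: SI = H_dom * (base_age / age)^0.5
Age ratio = 100 / 38 = 2.63158
sqrt(age_ratio) = 1.62221
SI = 22.3 * 1.62221 = 36.2 m

36.2


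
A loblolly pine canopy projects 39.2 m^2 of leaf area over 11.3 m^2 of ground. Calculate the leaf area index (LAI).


Formula: LAI = total leaf area / ground area  (dimensionless)
LAI = 39.2 m^2 / 11.3 m^2
LAI = 3.47

3.47


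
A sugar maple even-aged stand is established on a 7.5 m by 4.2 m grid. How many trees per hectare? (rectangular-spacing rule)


Formula: TPH = 10000 m^2/ha / (spacing_x * spacing_y)
Area per tree = 7.5 m * 4.2 m = 31.5 m^2
TPH = 10000 / 31.5 = 317 trees/ha

317


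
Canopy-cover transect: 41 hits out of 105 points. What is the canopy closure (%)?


Formula: Canopy closure = covered points / total points * 100
Closure = 41 / 105 * 100
Closure = 0.3905 * 100 = 39.0%

39.0


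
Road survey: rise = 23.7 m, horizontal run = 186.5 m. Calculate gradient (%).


Formula: Gradient = rise / run * 100
Gradient = 23.7 / 186.5 * 100 = 12.7%

12.7


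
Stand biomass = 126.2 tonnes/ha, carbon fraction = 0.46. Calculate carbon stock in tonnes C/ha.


Formula: Carbon Stock = Biomass * Carbon Fraction
C = 126.2 t/ha * 0.46
C = 58.1 t C/ha

58.1


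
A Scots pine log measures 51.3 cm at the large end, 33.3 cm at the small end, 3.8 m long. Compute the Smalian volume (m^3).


Smalian: V = (A1 + A2)/2 * L,  A = pi*(D/200)^2
A1 = pi*(51.3/200)^2 = 0.206692 m^2
A2 = pi*(33.3/200)^2 = 0.087092 m^2
V = (0.206692+0.087092)/2*3.8 = 0.5582 m^3

0.5582


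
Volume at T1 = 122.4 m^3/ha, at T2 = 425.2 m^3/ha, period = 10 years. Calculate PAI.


Formula: PAI = (V_T2 - V_T1) / (T2 - T1)
Volume increment = 425.2 - 122.4 = 302.8 m^3/ha
PAI = 302.8 / 10 = 30.28 m^3/ha/year

30.28


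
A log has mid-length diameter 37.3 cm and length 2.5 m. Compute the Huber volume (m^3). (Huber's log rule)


Huber: V = Am * L,  Am = pi*(Dm/200)^2
Am = pi*(37.3/200)^2 = 0.109272 m^2
V = 0.109272*2.5 = 0.2732 m^3

0.2732


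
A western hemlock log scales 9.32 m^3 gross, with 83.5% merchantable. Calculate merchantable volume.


Formula: MV = V_total * (merchantable_pct / 100)
Merchantable fraction = 83.5% / 100 = 0.835
MV = 9.32 m^3 * 0.835 = 7.782 m^3

7.782


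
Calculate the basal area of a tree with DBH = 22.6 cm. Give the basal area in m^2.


Formula: BA = pi * (DBH/2)^2 / 10000  (cm^2 to m^2)
Radius = DBH/2 = 22.6/2 = 11.3 cm
BA = pi * 11.3^2 / 10000
   = 401.15 cm^2 / 10000
   = 0.0401 m^2

0.0401


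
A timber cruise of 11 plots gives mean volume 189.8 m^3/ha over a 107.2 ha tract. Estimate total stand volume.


Formula: Total Volume = Mean Volume per ha * Total Area
Total Volume = 189.8 m^3/ha * 107.2 ha
Total Volume = 20347 m^3

20347


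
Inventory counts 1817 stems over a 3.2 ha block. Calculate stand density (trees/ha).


Formula: Stand Density = N_trees / Area_ha
Density = 1817 trees / 3.2 ha
Density = 568 trees/ha

568


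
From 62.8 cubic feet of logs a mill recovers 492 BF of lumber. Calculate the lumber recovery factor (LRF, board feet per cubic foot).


Formula: LRF = Lumber Output (BF) / Log Input (ft^3)
LRF = 492 BF / 62.8 ft^3
LRF = 7.83 BF/ft^3

7.83


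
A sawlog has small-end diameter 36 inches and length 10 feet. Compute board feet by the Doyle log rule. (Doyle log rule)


Doyle: BF = (D - 4)^2 * L / 16
Adjusted diameter = 36 - 4 = 32 in
(D-4)^2 = 32^2 = 1024
BF = 1024 * 10 / 16 = 640 BF

640


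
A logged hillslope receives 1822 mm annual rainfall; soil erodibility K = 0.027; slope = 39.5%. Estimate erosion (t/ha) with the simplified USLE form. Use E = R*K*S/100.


Formula: E = R * K * S / 100  (simplified USLE)
R * K = 1822 * 0.027 = 49.194
E = 49.194 * 39.5 / 100 = 19.43 t/ha

19.43


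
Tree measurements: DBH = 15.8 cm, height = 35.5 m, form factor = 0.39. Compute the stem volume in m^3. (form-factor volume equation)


Formula: V = pi * (DBH/200)^2 * H * ff
Radius = DBH/200 = 15.8/200 = 0.079 m
Radius^2 = 0.079^2 = 0.006241 m^2
V = pi * 0.006241 * 35.5 * 0.39
V = 0.271 m^3

0.271


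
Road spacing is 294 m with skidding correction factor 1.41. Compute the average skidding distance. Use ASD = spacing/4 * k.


Formula: ASD = (spacing / 4) * correction
Uncorrected distance = spacing / 4 = 294 / 4 = 73.5 m
ASD = 73.5 * 1.41 = 104 m

104


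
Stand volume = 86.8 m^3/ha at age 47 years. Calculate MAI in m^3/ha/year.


Formula: MAI = Total Volume / Stand Age
MAI = 86.8 m^3/ha / 47 years
MAI = 1.85 m^3/ha/year

1.85


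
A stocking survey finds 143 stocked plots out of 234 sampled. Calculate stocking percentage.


Formula: Stocking % = stocked plots / total plots * 100
Stocking = 143 / 234 * 100
Stocking = 0.6111 * 100 = 61.1%

61.1


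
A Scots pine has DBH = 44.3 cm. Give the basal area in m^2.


Formula: BA = pi * (DBH/2)^2 / 10000  (cm^2 to m^2)
Radius = DBH/2 = 44.3/2 = 22.15 cm
BA = pi * 22.15^2 / 10000
   = 1541.336 cm^2 / 10000
   = 0.1541 m^2

0.1541


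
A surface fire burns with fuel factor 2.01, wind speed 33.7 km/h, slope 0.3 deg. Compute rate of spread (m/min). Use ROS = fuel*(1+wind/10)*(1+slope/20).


Formula: ROS = fuel * (1 + wind/10) * (1 + slope/20)
Wind factor = 1 + 33.7/10 = 4.37
Slope factor = 1 + 0.3/20 = 1.015
ROS = 2.01 * 4.37 * 1.015 = 8.92 m/min

8.92


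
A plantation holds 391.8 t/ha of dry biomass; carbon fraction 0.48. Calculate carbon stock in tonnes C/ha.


Formula: Carbon Stock = Biomass * Carbon Fraction
C = 391.8 t/ha * 0.48
C = 188.1 t C/ha

188.1


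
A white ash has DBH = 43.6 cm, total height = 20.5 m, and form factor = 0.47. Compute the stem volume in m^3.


Formula: V = pi * (DBH/200)^2 * H * ff
Radius = DBH/200 = 43.6/200 = 0.218 m
Radius^2 = 0.218^2 = 0.047524 m^2
V = pi * 0.047524 * 20.5 * 0.47
V = 1.439 m^3

1.439
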